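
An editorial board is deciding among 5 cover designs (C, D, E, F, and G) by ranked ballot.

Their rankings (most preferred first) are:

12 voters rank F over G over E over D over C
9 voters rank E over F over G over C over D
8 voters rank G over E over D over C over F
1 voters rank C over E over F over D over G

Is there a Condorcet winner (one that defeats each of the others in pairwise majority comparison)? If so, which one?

There is no Condorcet winner

Head-to-head results (30 voters total):
C vs D: D wins 20–10.
C vs E: E wins 29–1.
C vs F: F wins 21–9.
C vs G: G wins 29–1.
D vs E: E wins 30–0.
D vs F: F wins 22–8.
D vs G: G wins 29–1.
E vs F: E wins 18–12.
E vs G: G wins 20–10.
F vs G: F wins 22–8.
No candidate beats all others: E beats F beats G beats E, a majority cycle.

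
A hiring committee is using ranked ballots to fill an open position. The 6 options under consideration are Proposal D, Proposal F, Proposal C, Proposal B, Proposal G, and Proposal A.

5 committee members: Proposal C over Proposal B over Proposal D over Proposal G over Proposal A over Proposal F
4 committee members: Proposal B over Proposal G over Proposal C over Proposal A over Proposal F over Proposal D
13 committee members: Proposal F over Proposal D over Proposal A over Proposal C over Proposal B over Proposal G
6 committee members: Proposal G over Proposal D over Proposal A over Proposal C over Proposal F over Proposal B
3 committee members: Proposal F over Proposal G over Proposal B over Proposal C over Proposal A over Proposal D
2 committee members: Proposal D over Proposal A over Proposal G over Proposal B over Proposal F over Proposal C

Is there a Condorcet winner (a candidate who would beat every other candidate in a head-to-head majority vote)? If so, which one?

None — there is no Condorcet winner

Head-to-head results (33 voters total):
Proposal D vs Proposal F: Proposal F wins 20–13.
Proposal D vs Proposal C: Proposal D wins 21–12.
Proposal D vs Proposal B: Proposal D wins 21–12.
Proposal D vs Proposal G: Proposal D wins 20–13.
Proposal D vs Proposal A: Proposal D wins 26–7.
Proposal F vs Proposal C: Proposal F wins 18–15.
Proposal F vs Proposal B: Proposal F wins 22–11.
Proposal F vs Proposal G: Proposal G wins 17–16.
Proposal F vs Proposal A: Proposal A wins 17–16.
Proposal C vs Proposal B: Proposal C wins 24–9.
Proposal C vs Proposal G: Proposal C wins 18–15.
Proposal C vs Proposal A: Proposal A wins 21–12.
Proposal B vs Proposal G: Proposal B wins 22–11.
Proposal B vs Proposal A: Proposal A wins 21–12.
Proposal G vs Proposal A: Proposal G wins 18–15.
No candidate beats all others: Proposal D beats Proposal G beats Proposal F beats Proposal D, a majority cycle.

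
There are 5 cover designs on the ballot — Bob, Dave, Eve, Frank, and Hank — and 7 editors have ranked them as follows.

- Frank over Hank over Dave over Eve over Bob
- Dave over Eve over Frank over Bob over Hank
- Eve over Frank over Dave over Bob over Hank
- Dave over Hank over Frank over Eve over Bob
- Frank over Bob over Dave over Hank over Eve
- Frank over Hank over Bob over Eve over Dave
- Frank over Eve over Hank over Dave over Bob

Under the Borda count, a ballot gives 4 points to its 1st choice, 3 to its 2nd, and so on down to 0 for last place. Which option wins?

Frank

Borda scores:
  Bob: 0 + 1 + 1 + 0 + 3 + 2 + 0 = 7
  Dave: 2 + 4 + 2 + 4 + 2 + 0 + 1 = 15
  Eve: 1 + 3 + 4 + 1 + 0 + 1 + 3 = 13
  Frank: 4 + 2 + 3 + 2 + 4 + 4 + 4 = 23
  Hank: 3 + 0 + 0 + 3 + 1 + 3 + 2 = 12
Frank has the highest total.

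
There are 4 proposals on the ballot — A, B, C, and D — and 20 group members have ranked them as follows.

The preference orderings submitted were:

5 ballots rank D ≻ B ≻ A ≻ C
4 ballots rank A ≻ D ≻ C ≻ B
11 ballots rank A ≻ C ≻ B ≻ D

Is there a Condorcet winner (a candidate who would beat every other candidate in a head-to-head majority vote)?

Head-to-head results (20 voters total):
A vs B: A wins 15–5.
A vs C: A wins 20–0.
A vs D: A wins 15–5.
B vs C: C wins 15–5.
B vs D: B wins 11–9.
C vs D: C wins 11–9.
A beats each rival — B (15–5), C (20–0), D (15–5) — so A is the Condorcet winner.

Yes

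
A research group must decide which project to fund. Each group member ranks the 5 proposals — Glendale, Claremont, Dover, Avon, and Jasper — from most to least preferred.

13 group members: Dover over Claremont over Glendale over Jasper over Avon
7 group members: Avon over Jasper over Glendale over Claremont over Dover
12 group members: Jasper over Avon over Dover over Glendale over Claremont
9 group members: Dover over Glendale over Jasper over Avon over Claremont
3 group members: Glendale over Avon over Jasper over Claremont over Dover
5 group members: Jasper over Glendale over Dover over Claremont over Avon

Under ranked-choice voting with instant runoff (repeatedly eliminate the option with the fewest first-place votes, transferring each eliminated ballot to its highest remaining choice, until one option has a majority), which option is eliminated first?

Claremont

Round 1: Dover 22, Jasper 17, Avon 7, Glendale 3, Claremont 0. Claremont has the fewest and is eliminated.
Round 2: Dover 22, Jasper 17, Avon 7, Glendale 3. Glendale has the fewest and is eliminated.
Round 3: Dover 22, Jasper 17, Avon 10. Avon has the fewest and is eliminated.
Round 4: Jasper 27, Dover 22. Jasper has a majority.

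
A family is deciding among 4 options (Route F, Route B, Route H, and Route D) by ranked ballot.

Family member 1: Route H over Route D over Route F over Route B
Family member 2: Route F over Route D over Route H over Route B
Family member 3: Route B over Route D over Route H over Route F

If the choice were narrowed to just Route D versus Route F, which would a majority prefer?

Ballots ranking Route D above Route F: 2.
Ballots ranking Route F above Route D: 1.
Route D wins the head-to-head, 2–1.

Route D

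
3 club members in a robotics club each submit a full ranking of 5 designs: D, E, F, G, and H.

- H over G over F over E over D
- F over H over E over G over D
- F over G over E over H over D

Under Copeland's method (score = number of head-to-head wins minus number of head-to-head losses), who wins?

Pairwise results:
  D vs E: E wins 3–0.
  D vs F: F wins 3–0.
  D vs G: G wins 3–0.
  D vs H: H wins 3–0.
  E vs F: F wins 3–0.
  E vs G: G wins 2–1.
  E vs H: H wins 2–1.
  F vs G: F wins 2–1.
  F vs H: F wins 2–1.
  G vs H: H wins 2–1.
Copeland scores (wins − losses):
  D: 0 − 4 = -4
  E: 1 − 3 = -2
  F: 4 − 0 = 4
  G: 2 − 2 = 0
  H: 3 − 1 = 2
F has the best Copeland score.

F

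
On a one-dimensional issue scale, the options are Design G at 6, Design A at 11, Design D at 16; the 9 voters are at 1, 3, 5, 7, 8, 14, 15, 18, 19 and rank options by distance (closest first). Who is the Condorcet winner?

With single-peaked preferences on a line, the Condorcet winner is the candidate closest to the median voter.
The median voter (position 8) is closest to Design G at 6.
Check: Design G vs Design D — voters closer to Design G: 5 of 9.

Design G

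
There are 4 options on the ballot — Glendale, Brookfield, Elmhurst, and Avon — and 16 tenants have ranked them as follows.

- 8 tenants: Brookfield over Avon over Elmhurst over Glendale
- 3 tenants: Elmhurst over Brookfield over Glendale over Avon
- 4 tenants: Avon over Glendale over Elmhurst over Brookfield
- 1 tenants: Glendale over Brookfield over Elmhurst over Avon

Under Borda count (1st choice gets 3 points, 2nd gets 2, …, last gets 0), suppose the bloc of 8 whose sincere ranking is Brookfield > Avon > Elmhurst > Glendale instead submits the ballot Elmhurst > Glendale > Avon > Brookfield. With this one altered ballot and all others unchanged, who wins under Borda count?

Elmhurst

Borda totals with the altered ballot: Glendale 30, Brookfield 8, Elmhurst 38, Avon 20.
The switch changes the winner from Brookfield to Elmhurst.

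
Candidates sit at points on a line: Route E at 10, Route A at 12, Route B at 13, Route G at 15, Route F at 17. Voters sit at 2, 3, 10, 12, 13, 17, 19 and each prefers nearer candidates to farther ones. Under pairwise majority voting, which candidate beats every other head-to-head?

With single-peaked preferences on a line, the Condorcet winner is the candidate closest to the median voter.
The median voter (position 12) is closest to Route A at 12.
Check: Route A vs Route G — voters closer to Route A: 5 of 7.

Route A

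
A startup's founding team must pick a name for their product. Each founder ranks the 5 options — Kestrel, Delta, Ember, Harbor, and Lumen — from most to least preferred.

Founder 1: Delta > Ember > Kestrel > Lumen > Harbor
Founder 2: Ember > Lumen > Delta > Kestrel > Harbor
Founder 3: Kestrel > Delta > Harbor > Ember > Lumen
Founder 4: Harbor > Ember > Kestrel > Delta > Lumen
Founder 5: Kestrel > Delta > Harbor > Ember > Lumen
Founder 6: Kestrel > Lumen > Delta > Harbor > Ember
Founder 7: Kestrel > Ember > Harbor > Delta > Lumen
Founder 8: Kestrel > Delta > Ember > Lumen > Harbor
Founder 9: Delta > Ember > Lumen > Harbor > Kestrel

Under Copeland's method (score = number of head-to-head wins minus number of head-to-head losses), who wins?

Kestrel

Pairwise results:
  Kestrel vs Delta: Kestrel wins 6–3.
  Kestrel vs Ember: Kestrel wins 5–4.
  Kestrel vs Harbor: Kestrel wins 7–2.
  Kestrel vs Lumen: Kestrel wins 7–2.
  Delta vs Ember: Delta wins 6–3.
  Delta vs Harbor: Delta wins 7–2.
  Delta vs Lumen: Delta wins 7–2.
  Ember vs Harbor: Ember wins 5–4.
  Ember vs Lumen: Ember wins 8–1.
  Harbor vs Lumen: Lumen wins 5–4.
Copeland scores (wins − losses):
  Kestrel: 4 − 0 = 4
  Delta: 3 − 1 = 2
  Ember: 2 − 2 = 0
  Harbor: 0 − 4 = -4
  Lumen: 1 − 3 = -2
Kestrel has the best Copeland score.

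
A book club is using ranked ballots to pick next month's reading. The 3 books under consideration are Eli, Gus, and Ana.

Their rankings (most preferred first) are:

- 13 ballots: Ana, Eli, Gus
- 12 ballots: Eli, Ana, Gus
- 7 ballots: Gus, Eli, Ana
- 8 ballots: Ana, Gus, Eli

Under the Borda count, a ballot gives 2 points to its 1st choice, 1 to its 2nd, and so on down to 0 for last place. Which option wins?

Ana

Borda scores:
  Eli: 13·1 + 12·2 + 7·1 + 8·0 = 44
  Gus: 13·0 + 12·0 + 7·2 + 8·1 = 22
  Ana: 13·2 + 12·1 + 7·0 + 8·2 = 54
Ana has the highest total.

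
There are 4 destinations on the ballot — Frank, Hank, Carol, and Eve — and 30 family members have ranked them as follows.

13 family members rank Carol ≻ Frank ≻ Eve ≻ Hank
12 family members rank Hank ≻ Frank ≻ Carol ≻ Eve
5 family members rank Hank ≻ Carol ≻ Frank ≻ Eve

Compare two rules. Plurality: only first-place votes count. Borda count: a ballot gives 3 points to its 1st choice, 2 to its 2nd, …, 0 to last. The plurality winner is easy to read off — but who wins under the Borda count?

Plurality first-place counts: Frank 0, Hank 17, Carol 13, Eve 0 → Hank.
Borda totals: Frank 55, Hank 51, Carol 61, Eve 13 → Carol.

Carol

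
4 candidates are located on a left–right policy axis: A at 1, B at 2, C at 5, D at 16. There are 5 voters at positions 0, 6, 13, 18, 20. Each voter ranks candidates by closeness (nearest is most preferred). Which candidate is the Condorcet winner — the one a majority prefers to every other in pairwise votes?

D

With single-peaked preferences on a line, the Condorcet winner is the candidate closest to the median voter.
The median voter (position 13) is closest to D at 16.
Check: D vs A — voters closer to D: 3 of 5.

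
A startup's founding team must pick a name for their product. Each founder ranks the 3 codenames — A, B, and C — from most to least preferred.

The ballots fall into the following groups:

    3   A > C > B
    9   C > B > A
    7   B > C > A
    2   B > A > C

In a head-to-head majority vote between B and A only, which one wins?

B

Ballots ranking B above A: 9+7+2 = 18.
Ballots ranking A above B: 3.
B wins the head-to-head, 18–3.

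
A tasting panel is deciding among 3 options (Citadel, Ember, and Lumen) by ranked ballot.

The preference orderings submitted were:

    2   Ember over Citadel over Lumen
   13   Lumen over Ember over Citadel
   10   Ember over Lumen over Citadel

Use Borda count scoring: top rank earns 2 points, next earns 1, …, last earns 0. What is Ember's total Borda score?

37

Borda scores:
  Citadel: 2·1 + 13·0 + 10·0 = 2
  Ember: 2·2 + 13·1 + 10·2 = 37
  Lumen: 2·0 + 13·2 + 10·1 = 36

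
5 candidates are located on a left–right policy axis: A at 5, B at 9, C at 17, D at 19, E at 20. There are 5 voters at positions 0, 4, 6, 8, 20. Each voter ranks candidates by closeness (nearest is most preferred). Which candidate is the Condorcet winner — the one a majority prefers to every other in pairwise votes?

A

With single-peaked preferences on a line, the Condorcet winner is the candidate closest to the median voter.
The median voter (position 6) is closest to A at 5.
Check: A vs D — voters closer to A: 4 of 5.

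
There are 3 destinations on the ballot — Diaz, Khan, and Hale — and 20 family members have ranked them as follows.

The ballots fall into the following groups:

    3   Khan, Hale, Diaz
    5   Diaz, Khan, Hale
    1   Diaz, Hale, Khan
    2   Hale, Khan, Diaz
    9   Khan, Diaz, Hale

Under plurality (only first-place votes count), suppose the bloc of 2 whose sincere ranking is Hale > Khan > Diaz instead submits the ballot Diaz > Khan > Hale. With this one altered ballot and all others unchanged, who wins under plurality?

First-place totals with the altered ballot: Diaz 8, Khan 12, Hale 0.
The winner is unchanged: still Khan.

Khan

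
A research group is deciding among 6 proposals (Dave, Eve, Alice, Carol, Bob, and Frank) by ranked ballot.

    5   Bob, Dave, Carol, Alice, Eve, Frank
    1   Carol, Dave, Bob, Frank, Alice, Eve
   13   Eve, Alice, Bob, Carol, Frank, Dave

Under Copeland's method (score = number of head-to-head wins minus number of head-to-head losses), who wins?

Eve

Pairwise results:
  Dave vs Eve: Eve wins 13–6.
  Dave vs Alice: Alice wins 13–6.
  Dave vs Carol: Carol wins 14–5.
  Dave vs Bob: Bob wins 18–1.
  Dave vs Frank: Frank wins 13–6.
  Eve vs Alice: Eve wins 13–6.
  Eve vs Carol: Eve wins 13–6.
  Eve vs Bob: Eve wins 13–6.
  Eve vs Frank: Eve wins 18–1.
  Alice vs Carol: Alice wins 13–6.
  Alice vs Bob: Alice wins 13–6.
  Alice vs Frank: Alice wins 18–1.
  Carol vs Bob: Bob wins 18–1.
  Carol vs Frank: Carol wins 19–0.
  Bob vs Frank: Bob wins 19–0.
Copeland scores (wins − losses):
  Dave: 0 − 5 = -5
  Eve: 5 − 0 = 5
  Alice: 4 − 1 = 3
  Carol: 2 − 3 = -1
  Bob: 3 − 2 = 1
  Frank: 1 − 4 = -3
Eve has the best Copeland score.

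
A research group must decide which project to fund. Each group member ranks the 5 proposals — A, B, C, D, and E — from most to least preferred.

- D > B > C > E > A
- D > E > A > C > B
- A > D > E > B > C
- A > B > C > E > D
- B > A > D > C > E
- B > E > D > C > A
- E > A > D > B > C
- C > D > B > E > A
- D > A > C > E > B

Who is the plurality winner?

First-place vote totals:
  A: 2
  B: 2
  C: 1
  D: 3
  E: 1
D has the most first-place votes.

D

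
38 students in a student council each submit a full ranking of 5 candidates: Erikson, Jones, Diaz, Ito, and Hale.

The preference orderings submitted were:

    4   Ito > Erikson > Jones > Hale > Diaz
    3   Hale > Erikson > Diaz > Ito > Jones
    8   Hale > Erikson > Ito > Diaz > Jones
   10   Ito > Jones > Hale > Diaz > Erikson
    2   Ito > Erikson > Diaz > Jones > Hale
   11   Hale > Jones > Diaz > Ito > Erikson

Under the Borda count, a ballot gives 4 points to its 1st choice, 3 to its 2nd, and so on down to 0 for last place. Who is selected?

Borda scores:
  Erikson: 4·3 + 3·3 + 8·3 + 10·0 + 2·3 + 11·0 = 51
  Jones: 4·2 + 3·0 + 8·0 + 10·3 + 2·1 + 11·3 = 73
  Diaz: 4·0 + 3·2 + 8·1 + 10·1 + 2·2 + 11·2 = 50
  Ito: 4·4 + 3·1 + 8·2 + 10·4 + 2·4 + 11·1 = 94
  Hale: 4·1 + 3·4 + 8·4 + 10·2 + 2·0 + 11·4 = 112
Hale has the highest total.

Hale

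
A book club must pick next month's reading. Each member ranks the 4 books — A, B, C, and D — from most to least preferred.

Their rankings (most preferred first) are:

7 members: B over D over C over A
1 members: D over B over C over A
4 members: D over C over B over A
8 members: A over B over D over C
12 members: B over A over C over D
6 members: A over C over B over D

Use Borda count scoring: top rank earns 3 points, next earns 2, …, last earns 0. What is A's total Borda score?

Borda scores:
  A: 7·0 + 0 + 4·0 + 8·3 + 12·2 + 6·3 = 66
  B: 7·3 + 2 + 4·1 + 8·2 + 12·3 + 6·1 = 85
  C: 7·1 + 1 + 4·2 + 8·0 + 12·1 + 6·2 = 40
  D: 7·2 + 3 + 4·3 + 8·1 + 12·0 + 6·0 = 37

66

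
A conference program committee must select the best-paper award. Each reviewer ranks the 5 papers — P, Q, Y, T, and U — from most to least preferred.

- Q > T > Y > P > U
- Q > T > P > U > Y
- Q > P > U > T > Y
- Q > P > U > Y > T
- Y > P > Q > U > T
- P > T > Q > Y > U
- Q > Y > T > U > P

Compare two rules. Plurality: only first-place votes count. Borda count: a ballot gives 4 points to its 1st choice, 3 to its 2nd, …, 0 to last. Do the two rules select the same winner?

Yes

Plurality first-place counts: P 1, Q 5, Y 1, T 0, U 0 → Q.
Borda totals: P 16, Q 24, Y 11, T 12, U 7 → Q.
The two rules agree on Q.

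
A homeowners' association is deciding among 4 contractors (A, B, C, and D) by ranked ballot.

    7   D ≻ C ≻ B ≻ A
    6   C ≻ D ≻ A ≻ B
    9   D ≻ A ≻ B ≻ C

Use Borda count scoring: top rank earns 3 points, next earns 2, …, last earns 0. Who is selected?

Borda scores:
  A: 7·0 + 6·1 + 9·2 = 24
  B: 7·1 + 6·0 + 9·1 = 16
  C: 7·2 + 6·3 + 9·0 = 32
  D: 7·3 + 6·2 + 9·3 = 60
D has the highest total.

D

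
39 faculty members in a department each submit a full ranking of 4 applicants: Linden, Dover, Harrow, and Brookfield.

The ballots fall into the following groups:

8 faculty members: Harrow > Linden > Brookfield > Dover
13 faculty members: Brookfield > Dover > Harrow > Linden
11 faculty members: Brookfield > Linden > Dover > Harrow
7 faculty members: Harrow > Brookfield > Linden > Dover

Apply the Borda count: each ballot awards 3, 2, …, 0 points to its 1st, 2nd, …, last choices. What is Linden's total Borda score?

45

Borda scores:
  Linden: 8·2 + 13·0 + 11·2 + 7·1 = 45
  Dover: 8·0 + 13·2 + 11·1 + 7·0 = 37
  Harrow: 8·3 + 13·1 + 11·0 + 7·3 = 58
  Brookfield: 8·1 + 13·3 + 11·3 + 7·2 = 94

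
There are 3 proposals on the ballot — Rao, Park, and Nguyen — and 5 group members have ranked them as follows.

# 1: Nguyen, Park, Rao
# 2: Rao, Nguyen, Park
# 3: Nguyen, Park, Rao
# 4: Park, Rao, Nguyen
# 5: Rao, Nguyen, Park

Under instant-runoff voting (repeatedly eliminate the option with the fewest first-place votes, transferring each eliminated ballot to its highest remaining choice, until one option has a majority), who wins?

Rao

Round 1: Rao 2, Nguyen 2, Park 1. Park has the fewest and is eliminated.
Round 2: Rao 3, Nguyen 2. Rao has a majority.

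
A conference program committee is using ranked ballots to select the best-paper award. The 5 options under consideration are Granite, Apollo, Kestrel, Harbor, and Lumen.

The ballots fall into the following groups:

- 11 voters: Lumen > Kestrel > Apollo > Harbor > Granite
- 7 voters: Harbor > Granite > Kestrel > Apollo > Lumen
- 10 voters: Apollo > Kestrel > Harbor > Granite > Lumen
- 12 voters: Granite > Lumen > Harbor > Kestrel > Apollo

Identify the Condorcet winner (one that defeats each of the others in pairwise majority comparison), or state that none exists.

None — there is no Condorcet winner

Head-to-head results (40 voters total):
Granite vs Apollo: Apollo wins 21–19.
Granite vs Kestrel: Kestrel wins 21–19.
Granite vs Harbor: Harbor wins 28–12.
Granite vs Lumen: Granite wins 29–11.
Apollo vs Kestrel: Kestrel wins 30–10.
Apollo vs Harbor: Apollo wins 21–19.
Apollo vs Lumen: Lumen wins 23–17.
Kestrel vs Harbor: Kestrel wins 21–19.
Kestrel vs Lumen: Lumen wins 23–17.
Harbor vs Lumen: Lumen wins 23–17.
No candidate beats all others: Granite beats Lumen beats Apollo beats Granite, a majority cycle.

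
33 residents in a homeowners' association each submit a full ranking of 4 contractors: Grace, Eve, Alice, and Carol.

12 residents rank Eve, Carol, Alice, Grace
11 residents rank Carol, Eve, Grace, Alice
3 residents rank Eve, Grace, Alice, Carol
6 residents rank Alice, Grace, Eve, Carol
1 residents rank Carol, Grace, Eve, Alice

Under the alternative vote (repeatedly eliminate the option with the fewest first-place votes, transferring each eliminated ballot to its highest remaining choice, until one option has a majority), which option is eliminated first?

Round 1: Eve 15, Carol 12, Alice 6, Grace 0. Grace has the fewest and is eliminated.
Round 2: Eve 15, Carol 12, Alice 6. Alice has the fewest and is eliminated.
Round 3: Eve 21, Carol 12. Eve has a majority.

Grace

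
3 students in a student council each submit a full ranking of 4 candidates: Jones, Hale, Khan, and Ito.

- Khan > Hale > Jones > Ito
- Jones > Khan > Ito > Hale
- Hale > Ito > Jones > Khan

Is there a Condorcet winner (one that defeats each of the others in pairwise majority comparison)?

Head-to-head results (3 voters total):
Jones vs Hale: Hale wins 2–1.
Jones vs Khan: Jones wins 2–1.
Jones vs Ito: Jones wins 2–1.
Hale vs Khan: Khan wins 2–1.
Hale vs Ito: Hale wins 2–1.
Khan vs Ito: Khan wins 2–1.
No candidate beats all others: Jones beats Khan beats Hale beats Jones, a majority cycle.

No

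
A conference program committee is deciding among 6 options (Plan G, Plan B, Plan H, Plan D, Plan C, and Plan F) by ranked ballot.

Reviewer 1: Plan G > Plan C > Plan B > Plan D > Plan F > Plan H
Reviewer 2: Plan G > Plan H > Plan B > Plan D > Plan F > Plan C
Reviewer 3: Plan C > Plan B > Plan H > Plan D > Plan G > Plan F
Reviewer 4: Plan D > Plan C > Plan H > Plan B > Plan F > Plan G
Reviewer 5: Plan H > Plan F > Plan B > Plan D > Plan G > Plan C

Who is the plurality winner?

First-place vote totals:
  Plan G: 2
  Plan B: 0
  Plan H: 1
  Plan D: 1
  Plan C: 1
  Plan F: 0
Plan G has the most first-place votes.

Plan G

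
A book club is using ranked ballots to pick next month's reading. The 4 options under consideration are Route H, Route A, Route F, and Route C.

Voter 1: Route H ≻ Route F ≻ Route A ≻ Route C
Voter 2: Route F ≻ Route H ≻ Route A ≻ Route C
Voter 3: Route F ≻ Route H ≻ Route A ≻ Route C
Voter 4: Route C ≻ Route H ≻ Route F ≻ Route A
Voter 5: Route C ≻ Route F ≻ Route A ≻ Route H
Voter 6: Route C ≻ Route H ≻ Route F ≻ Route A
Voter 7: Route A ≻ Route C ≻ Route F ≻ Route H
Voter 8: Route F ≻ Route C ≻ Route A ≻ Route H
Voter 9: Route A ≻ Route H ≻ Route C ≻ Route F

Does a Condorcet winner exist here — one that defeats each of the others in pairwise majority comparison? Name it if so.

Head-to-head results (9 voters total):
Route H vs Route A: Route H wins 5–4.
Route H vs Route F: Route F wins 5–4.
Route H vs Route C: Route C wins 5–4.
Route A vs Route F: Route F wins 7–2.
Route A vs Route C: Route A wins 5–4.
Route F vs Route C: Route C wins 5–4.
No candidate beats all others: Route H beats Route A beats Route C beats Route H, a majority cycle.

There is no Condorcet winner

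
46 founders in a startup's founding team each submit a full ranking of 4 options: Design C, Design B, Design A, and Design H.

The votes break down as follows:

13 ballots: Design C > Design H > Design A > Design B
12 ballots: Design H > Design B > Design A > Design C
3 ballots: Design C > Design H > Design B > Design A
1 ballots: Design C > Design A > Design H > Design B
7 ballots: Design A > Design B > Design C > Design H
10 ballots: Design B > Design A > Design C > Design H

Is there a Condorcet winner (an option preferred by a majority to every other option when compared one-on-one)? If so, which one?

Head-to-head results (46 voters total):
Design C vs Design B: Design B wins 29–17.
Design C vs Design A: Design A wins 29–17.
Design C vs Design H: Design C wins 34–12.
Design B vs Design A: Design B wins 25–21.
Design B vs Design H: Design H wins 29–17.
Design A vs Design H: Design H wins 28–18.
No candidate beats all others: Design C beats Design H beats Design B beats Design C, a majority cycle.

There is no Condorcet winner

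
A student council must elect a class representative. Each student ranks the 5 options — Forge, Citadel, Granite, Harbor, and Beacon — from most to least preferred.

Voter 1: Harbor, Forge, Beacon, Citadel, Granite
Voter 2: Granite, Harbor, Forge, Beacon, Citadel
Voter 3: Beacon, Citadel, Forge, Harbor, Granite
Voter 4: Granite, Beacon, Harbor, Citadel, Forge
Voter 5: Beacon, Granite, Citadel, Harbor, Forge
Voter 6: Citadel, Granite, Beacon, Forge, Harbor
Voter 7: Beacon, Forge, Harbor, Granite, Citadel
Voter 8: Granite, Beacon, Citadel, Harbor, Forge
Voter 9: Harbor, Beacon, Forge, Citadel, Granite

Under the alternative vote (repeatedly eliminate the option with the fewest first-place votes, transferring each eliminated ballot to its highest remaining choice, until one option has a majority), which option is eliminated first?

Forge

Round 1: Granite 3, Beacon 3, Harbor 2, Citadel 1, Forge 0. Forge has the fewest and is eliminated.
Round 2: Granite 3, Beacon 3, Harbor 2, Citadel 1. Citadel has the fewest and is eliminated.
Round 3: Granite 4, Beacon 3, Harbor 2. Harbor has the fewest and is eliminated.
Round 4: Beacon 5, Granite 4. Beacon has a majority.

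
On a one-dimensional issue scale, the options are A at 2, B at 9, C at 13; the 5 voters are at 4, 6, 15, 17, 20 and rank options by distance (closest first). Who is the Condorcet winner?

With single-peaked preferences on a line, the Condorcet winner is the candidate closest to the median voter.
The median voter (position 15) is closest to C at 13.
Check: C vs B — voters closer to C: 3 of 5.

C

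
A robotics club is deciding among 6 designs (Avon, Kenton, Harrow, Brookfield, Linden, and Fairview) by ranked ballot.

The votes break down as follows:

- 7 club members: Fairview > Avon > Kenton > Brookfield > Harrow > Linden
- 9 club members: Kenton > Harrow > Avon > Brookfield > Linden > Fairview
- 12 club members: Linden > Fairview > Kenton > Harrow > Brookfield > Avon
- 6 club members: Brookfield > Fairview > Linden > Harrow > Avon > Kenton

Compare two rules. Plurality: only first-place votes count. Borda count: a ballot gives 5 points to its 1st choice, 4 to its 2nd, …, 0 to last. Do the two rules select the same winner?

Plurality first-place counts: Avon 0, Kenton 9, Harrow 0, Brookfield 6, Linden 12, Fairview 7 → Linden.
Borda totals: Avon 61, Kenton 102, Harrow 79, Brookfield 74, Linden 87, Fairview 107 → Fairview.
The two rules disagree: plurality picks Linden, Borda picks Fairview.

No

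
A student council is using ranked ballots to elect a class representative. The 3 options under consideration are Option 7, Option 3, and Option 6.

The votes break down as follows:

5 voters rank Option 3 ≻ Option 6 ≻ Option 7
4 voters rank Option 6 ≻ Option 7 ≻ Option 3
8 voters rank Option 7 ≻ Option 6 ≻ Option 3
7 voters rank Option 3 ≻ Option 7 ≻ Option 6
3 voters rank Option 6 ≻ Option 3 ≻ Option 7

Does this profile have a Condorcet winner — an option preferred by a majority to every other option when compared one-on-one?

No

Head-to-head results (27 voters total):
Option 7 vs Option 3: Option 3 wins 15–12.
Option 7 vs Option 6: Option 7 wins 15–12.
Option 3 vs Option 6: Option 6 wins 15–12.
No candidate beats all others: Option 7 beats Option 6 beats Option 3 beats Option 7, a majority cycle.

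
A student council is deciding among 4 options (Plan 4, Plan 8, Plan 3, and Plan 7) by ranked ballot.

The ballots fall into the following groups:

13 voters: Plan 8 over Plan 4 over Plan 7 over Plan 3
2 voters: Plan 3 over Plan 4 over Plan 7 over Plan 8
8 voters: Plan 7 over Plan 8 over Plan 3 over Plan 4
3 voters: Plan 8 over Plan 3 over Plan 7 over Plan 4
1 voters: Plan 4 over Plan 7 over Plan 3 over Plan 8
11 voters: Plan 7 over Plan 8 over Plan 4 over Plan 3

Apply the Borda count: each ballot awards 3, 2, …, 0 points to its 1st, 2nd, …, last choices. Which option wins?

Plan 8

Borda scores:
  Plan 4: 13·2 + 2·2 + 8·0 + 3·0 + 3 + 11·1 = 44
  Plan 8: 13·3 + 2·0 + 8·2 + 3·3 + 0 + 11·2 = 86
  Plan 3: 13·0 + 2·3 + 8·1 + 3·2 + 1 + 11·0 = 21
  Plan 7: 13·1 + 2·1 + 8·3 + 3·1 + 2 + 11·3 = 77
Plan 8 has the highest total.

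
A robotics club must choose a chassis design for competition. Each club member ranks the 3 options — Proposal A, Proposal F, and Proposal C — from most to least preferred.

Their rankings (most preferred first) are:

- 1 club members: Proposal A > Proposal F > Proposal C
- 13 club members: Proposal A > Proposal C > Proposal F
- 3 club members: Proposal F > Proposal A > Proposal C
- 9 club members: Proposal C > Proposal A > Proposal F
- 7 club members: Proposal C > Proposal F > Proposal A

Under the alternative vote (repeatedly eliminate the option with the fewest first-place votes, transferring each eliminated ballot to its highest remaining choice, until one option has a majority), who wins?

Proposal A

Round 1: Proposal C 16, Proposal A 14, Proposal F 3. Proposal F has the fewest and is eliminated.
Round 2: Proposal A 17, Proposal C 16. Proposal A has a majority.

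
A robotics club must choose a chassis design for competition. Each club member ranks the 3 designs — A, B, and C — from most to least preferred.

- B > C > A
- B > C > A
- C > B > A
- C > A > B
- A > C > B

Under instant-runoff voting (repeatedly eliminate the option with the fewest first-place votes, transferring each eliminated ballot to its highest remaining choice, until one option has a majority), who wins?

C

Round 1: B 2, C 2, A 1. A has the fewest and is eliminated.
Round 2: C 3, B 2. C has a majority.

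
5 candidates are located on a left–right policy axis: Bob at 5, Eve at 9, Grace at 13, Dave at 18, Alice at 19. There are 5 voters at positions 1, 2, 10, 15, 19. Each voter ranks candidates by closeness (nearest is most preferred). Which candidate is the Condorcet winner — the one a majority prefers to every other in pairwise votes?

Eve

With single-peaked preferences on a line, the Condorcet winner is the candidate closest to the median voter.
The median voter (position 10) is closest to Eve at 9.
Check: Eve vs Bob — voters closer to Eve: 3 of 5.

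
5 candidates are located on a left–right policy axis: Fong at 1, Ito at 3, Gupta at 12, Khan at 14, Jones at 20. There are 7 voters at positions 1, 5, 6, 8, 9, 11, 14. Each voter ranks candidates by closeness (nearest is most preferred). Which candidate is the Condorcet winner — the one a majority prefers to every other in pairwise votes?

With single-peaked preferences on a line, the Condorcet winner is the candidate closest to the median voter.
The median voter (position 8) is closest to Gupta at 12.
Check: Gupta vs Ito — voters closer to Gupta: 4 of 7.

Gupta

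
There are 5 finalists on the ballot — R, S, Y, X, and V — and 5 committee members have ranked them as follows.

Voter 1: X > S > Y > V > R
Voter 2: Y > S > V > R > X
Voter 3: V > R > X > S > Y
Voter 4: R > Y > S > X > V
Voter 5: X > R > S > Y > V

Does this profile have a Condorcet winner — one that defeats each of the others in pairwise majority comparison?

Head-to-head results (5 voters total):
R vs S: R wins 3–2.
R vs Y: R wins 3–2.
R vs X: R wins 3–2.
R vs V: V wins 3–2.
S vs Y: S wins 3–2.
S vs X: X wins 3–2.
S vs V: S wins 4–1.
Y vs X: X wins 3–2.
Y vs V: Y wins 4–1.
X vs V: X wins 3–2.
No candidate beats all others: R beats S beats V beats R, a majority cycle.

No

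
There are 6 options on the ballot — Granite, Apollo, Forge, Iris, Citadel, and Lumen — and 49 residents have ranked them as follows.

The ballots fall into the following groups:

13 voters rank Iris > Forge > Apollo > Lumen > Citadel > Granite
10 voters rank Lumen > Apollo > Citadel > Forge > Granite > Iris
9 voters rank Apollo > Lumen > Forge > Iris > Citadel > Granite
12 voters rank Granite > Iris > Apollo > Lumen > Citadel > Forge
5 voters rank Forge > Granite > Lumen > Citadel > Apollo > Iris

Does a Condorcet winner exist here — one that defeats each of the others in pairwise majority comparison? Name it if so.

There is no Condorcet winner

Head-to-head results (49 voters total):
Granite vs Apollo: Apollo wins 32–17.
Granite vs Forge: Forge wins 37–12.
Granite vs Iris: Granite wins 27–22.
Granite vs Citadel: Citadel wins 32–17.
Granite vs Lumen: Lumen wins 32–17.
Apollo vs Forge: Apollo wins 31–18.
Apollo vs Iris: Iris wins 25–24.
Apollo vs Citadel: Apollo wins 44–5.
Apollo vs Lumen: Apollo wins 34–15.
Forge vs Iris: Iris wins 25–24.
Forge vs Citadel: Forge wins 27–22.
Forge vs Lumen: Lumen wins 31–18.
Iris vs Citadel: Iris wins 34–15.
Iris vs Lumen: Iris wins 25–24.
Citadel vs Lumen: Lumen wins 49–0.
No candidate beats all others: Granite beats Iris beats Apollo beats Granite, a majority cycle.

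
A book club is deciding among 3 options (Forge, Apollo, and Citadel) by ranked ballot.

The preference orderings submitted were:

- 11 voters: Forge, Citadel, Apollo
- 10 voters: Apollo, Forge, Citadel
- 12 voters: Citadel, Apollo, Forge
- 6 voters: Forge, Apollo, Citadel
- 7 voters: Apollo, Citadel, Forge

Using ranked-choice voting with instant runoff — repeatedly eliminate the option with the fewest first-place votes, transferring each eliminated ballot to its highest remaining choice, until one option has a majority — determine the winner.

Apollo

Round 1: Forge 17, Apollo 17, Citadel 12. Citadel has the fewest and is eliminated.
Round 2: Apollo 29, Forge 17. Apollo has a majority.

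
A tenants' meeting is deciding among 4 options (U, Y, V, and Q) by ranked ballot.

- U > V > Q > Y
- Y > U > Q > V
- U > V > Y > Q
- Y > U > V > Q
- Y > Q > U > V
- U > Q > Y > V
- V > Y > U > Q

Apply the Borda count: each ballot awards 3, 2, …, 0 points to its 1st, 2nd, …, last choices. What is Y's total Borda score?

Borda scores:
  U: 3 + 2 + 3 + 2 + 1 + 3 + 1 = 15
  Y: 0 + 3 + 1 + 3 + 3 + 1 + 2 = 13
  V: 2 + 0 + 2 + 1 + 0 + 0 + 3 = 8
  Q: 1 + 1 + 0 + 0 + 2 + 2 + 0 = 6

13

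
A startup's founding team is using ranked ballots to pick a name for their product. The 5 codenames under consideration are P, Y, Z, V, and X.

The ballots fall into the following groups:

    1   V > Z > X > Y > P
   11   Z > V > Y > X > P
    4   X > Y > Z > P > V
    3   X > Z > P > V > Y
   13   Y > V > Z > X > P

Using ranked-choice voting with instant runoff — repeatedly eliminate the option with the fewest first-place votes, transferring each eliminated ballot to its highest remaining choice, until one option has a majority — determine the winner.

Round 1: Y 13, Z 11, X 7, V 1, P 0. P has the fewest and is eliminated.
Round 2: Y 13, Z 11, X 7, V 1. V has the fewest and is eliminated.
Round 3: Y 13, Z 12, X 7. X has the fewest and is eliminated.
Round 4: Y 17, Z 15. Y has a majority.

Y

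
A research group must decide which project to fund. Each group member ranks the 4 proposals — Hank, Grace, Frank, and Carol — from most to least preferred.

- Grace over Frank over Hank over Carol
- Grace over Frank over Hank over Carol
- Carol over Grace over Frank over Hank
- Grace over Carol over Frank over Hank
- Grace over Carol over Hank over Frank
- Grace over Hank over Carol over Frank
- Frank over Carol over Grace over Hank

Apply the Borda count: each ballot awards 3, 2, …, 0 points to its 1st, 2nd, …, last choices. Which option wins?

Grace

Borda scores:
  Hank: 1 + 1 + 0 + 0 + 1 + 2 + 0 = 5
  Grace: 3 + 3 + 2 + 3 + 3 + 3 + 1 = 18
  Frank: 2 + 2 + 1 + 1 + 0 + 0 + 3 = 9
  Carol: 0 + 0 + 3 + 2 + 2 + 1 + 2 = 10
Grace has the highest total.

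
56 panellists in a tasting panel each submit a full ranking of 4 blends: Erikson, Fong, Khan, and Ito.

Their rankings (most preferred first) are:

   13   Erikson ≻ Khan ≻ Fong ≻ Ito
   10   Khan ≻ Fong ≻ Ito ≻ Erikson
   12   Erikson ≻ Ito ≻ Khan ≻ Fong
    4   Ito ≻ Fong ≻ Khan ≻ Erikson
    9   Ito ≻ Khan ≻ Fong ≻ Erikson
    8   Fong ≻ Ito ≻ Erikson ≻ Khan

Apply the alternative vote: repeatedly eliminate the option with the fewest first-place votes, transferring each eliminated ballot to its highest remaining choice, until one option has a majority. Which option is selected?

Ito

Round 1: Erikson 25, Ito 13, Khan 10, Fong 8. Fong has the fewest and is eliminated.
Round 2: Erikson 25, Ito 21, Khan 10. Khan has the fewest and is eliminated.
Round 3: Ito 31, Erikson 25. Ito has a majority.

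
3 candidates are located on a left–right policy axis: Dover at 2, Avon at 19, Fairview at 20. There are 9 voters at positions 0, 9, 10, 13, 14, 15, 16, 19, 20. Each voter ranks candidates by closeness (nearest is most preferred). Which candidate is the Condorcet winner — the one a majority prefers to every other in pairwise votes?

Avon

With single-peaked preferences on a line, the Condorcet winner is the candidate closest to the median voter.
The median voter (position 14) is closest to Avon at 19.
Check: Avon vs Fairview — voters closer to Avon: 8 of 9.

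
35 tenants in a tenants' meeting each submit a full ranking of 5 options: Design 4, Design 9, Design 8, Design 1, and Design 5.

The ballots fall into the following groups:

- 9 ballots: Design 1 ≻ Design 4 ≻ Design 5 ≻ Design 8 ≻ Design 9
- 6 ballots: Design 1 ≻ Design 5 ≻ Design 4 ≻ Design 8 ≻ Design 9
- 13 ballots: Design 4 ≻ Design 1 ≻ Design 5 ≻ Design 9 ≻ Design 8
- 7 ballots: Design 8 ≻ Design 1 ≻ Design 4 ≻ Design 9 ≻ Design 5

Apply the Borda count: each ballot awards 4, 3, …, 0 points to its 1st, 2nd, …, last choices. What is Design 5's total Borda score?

62

Borda scores:
  Design 4: 9·3 + 6·2 + 13·4 + 7·2 = 105
  Design 9: 9·0 + 6·0 + 13·1 + 7·1 = 20
  Design 8: 9·1 + 6·1 + 13·0 + 7·4 = 43
  Design 1: 9·4 + 6·4 + 13·3 + 7·3 = 120
  Design 5: 9·2 + 6·3 + 13·2 + 7·0 = 62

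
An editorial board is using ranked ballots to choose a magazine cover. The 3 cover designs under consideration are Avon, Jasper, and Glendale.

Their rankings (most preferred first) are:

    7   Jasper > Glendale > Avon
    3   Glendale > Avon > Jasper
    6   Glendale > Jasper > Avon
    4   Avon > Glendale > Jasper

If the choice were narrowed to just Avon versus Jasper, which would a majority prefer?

Ballots ranking Avon above Jasper: 3+4 = 7.
Ballots ranking Jasper above Avon: 7+6 = 13.
Jasper wins the head-to-head, 13–7.

Jasper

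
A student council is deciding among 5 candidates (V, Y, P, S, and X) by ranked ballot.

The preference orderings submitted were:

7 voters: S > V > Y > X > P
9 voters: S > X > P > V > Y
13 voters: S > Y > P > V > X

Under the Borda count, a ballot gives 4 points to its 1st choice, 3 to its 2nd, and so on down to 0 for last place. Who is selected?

Borda scores:
  V: 7·3 + 9·1 + 13·1 = 43
  Y: 7·2 + 9·0 + 13·3 = 53
  P: 7·0 + 9·2 + 13·2 = 44
  S: 7·4 + 9·4 + 13·4 = 116
  X: 7·1 + 9·3 + 13·0 = 34
S has the highest total.

S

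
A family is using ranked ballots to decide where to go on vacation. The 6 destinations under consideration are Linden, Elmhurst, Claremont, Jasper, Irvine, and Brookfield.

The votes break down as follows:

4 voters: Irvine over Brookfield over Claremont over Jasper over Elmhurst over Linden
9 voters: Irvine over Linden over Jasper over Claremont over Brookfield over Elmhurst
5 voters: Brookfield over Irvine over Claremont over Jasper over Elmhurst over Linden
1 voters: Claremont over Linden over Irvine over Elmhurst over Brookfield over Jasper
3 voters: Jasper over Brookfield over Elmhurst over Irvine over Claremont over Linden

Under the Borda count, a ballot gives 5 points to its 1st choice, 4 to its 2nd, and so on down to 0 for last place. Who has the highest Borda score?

Irvine

Borda scores:
  Linden: 4·0 + 9·4 + 5·0 + 4 + 3·0 = 40
  Elmhurst: 4·1 + 9·0 + 5·1 + 2 + 3·3 = 20
  Claremont: 4·3 + 9·2 + 5·3 + 5 + 3·1 = 53
  Jasper: 4·2 + 9·3 + 5·2 + 0 + 3·5 = 60
  Irvine: 4·5 + 9·5 + 5·4 + 3 + 3·2 = 94
  Brookfield: 4·4 + 9·1 + 5·5 + 1 + 3·4 = 63
Irvine has the highest total.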